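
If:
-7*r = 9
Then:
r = -9/7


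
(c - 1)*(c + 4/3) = c^2 + c/3 - 4/3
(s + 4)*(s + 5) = s^2 + 9*s + 20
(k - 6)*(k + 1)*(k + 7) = k^3 + 2*k^2 - 41*k - 42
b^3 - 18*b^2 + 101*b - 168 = (b - 8)*(b - 7)*(b - 3)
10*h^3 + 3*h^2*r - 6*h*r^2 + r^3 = (-5*h + r)*(-2*h + r)*(h + r)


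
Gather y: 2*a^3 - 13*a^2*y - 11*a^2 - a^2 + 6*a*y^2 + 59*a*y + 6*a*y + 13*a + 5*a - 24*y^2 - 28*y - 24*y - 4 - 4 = 2*a^3 - 12*a^2 + 18*a + y^2*(6*a - 24) + y*(-13*a^2 + 65*a - 52) - 8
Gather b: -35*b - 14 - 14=-35*b - 28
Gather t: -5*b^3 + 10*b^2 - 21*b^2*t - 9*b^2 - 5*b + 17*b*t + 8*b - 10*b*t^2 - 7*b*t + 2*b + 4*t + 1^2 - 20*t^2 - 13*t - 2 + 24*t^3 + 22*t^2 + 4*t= -5*b^3 + b^2 + 5*b + 24*t^3 + t^2*(2 - 10*b) + t*(-21*b^2 + 10*b - 5) - 1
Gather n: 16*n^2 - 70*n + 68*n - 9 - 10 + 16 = 16*n^2 - 2*n - 3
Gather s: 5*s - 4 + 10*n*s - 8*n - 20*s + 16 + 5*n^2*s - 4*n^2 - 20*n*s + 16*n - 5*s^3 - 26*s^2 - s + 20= -4*n^2 + 8*n - 5*s^3 - 26*s^2 + s*(5*n^2 - 10*n - 16) + 32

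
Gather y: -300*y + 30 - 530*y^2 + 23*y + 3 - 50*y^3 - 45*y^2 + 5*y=-50*y^3 - 575*y^2 - 272*y + 33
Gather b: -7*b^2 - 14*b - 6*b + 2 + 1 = -7*b^2 - 20*b + 3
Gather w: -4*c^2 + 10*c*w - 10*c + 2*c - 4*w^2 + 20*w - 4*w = -4*c^2 - 8*c - 4*w^2 + w*(10*c + 16)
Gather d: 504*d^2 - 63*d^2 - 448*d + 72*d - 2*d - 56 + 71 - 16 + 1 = 441*d^2 - 378*d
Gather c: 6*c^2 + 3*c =6*c^2 + 3*c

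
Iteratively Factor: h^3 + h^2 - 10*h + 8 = (h - 2)*(h^2 + 3*h - 4) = (h - 2)*(h + 4)*(h - 1)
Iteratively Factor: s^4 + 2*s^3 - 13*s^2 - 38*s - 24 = (s + 1)*(s^3 + s^2 - 14*s - 24) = (s + 1)*(s + 3)*(s^2 - 2*s - 8) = (s - 4)*(s + 1)*(s + 3)*(s + 2)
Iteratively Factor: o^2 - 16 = (o - 4)*(o + 4)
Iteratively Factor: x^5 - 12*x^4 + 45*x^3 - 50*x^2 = (x)*(x^4 - 12*x^3 + 45*x^2 - 50*x) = x*(x - 5)*(x^3 - 7*x^2 + 10*x) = x*(x - 5)^2*(x^2 - 2*x) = x^2*(x - 5)^2*(x - 2)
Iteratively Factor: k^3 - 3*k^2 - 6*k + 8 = (k - 1)*(k^2 - 2*k - 8) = (k - 4)*(k - 1)*(k + 2)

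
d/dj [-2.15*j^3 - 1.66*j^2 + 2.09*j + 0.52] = -6.45*j^2 - 3.32*j + 2.09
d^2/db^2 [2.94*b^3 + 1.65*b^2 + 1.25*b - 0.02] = 17.64*b + 3.3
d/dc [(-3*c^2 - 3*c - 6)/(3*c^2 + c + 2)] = 6*c*(c + 4)/(9*c^4 + 6*c^3 + 13*c^2 + 4*c + 4)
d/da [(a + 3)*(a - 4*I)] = 2*a + 3 - 4*I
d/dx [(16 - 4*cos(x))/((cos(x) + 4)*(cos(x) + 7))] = 4*(sin(x)^2 + 8*cos(x) + 71)*sin(x)/((cos(x) + 4)^2*(cos(x) + 7)^2)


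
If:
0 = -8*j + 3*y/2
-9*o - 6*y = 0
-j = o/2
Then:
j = 0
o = 0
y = 0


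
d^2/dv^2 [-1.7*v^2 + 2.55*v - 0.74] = -3.40000000000000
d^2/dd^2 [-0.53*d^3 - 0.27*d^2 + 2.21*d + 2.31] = -3.18*d - 0.54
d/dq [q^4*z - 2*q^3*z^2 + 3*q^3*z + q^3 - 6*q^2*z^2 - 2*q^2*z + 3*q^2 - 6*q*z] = 4*q^3*z - 6*q^2*z^2 + 9*q^2*z + 3*q^2 - 12*q*z^2 - 4*q*z + 6*q - 6*z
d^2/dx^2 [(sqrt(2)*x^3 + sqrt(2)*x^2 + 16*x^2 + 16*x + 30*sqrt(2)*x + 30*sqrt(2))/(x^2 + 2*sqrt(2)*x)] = 12*(sqrt(2)*x^3 + 2*x^3 + 15*sqrt(2)*x^2 + 60*x + 40*sqrt(2))/(x^3*(x^3 + 6*sqrt(2)*x^2 + 24*x + 16*sqrt(2)))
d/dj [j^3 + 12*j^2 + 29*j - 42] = 3*j^2 + 24*j + 29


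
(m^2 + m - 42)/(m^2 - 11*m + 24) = (m^2 + m - 42)/(m^2 - 11*m + 24)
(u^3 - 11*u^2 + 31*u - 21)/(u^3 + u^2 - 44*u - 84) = (u^2 - 4*u + 3)/(u^2 + 8*u + 12)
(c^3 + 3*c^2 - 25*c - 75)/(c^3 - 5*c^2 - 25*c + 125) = (c + 3)/(c - 5)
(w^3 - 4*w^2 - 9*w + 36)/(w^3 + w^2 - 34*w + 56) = (w^2 - 9)/(w^2 + 5*w - 14)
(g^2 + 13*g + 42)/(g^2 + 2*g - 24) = (g + 7)/(g - 4)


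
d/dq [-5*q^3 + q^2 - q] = -15*q^2 + 2*q - 1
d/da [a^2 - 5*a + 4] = 2*a - 5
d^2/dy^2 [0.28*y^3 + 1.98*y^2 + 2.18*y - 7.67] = 1.68*y + 3.96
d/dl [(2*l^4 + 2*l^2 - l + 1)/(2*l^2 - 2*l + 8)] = (4*l^5 - 6*l^4 + 32*l^3 - l^2 + 14*l - 3)/(2*(l^4 - 2*l^3 + 9*l^2 - 8*l + 16))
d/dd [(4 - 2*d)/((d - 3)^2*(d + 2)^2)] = 2*(2*(d - 3)*(d - 2) - (d - 3)*(d + 2) + 2*(d - 2)*(d + 2))/((d - 3)^3*(d + 2)^3)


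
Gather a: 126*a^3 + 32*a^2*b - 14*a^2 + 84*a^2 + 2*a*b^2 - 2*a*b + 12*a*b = 126*a^3 + a^2*(32*b + 70) + a*(2*b^2 + 10*b)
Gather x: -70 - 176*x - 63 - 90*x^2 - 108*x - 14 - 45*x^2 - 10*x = -135*x^2 - 294*x - 147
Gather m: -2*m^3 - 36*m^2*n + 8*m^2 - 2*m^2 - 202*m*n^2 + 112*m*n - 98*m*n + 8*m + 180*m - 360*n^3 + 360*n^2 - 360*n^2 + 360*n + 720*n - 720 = -2*m^3 + m^2*(6 - 36*n) + m*(-202*n^2 + 14*n + 188) - 360*n^3 + 1080*n - 720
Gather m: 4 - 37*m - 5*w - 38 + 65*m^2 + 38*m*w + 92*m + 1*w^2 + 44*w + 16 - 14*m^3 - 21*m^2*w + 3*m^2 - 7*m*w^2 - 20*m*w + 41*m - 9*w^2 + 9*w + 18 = -14*m^3 + m^2*(68 - 21*w) + m*(-7*w^2 + 18*w + 96) - 8*w^2 + 48*w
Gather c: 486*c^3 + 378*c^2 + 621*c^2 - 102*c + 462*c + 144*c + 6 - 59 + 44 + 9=486*c^3 + 999*c^2 + 504*c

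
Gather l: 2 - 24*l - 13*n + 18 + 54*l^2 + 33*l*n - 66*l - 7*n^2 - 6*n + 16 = 54*l^2 + l*(33*n - 90) - 7*n^2 - 19*n + 36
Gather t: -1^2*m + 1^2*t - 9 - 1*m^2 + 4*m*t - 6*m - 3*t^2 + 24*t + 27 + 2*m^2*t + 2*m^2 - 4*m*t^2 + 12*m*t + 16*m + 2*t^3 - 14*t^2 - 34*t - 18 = m^2 + 9*m + 2*t^3 + t^2*(-4*m - 17) + t*(2*m^2 + 16*m - 9)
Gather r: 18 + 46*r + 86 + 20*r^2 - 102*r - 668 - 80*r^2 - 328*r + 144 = -60*r^2 - 384*r - 420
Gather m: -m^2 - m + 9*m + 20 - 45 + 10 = -m^2 + 8*m - 15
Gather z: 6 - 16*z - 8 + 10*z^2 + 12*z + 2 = 10*z^2 - 4*z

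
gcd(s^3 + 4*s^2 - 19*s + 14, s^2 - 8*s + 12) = s - 2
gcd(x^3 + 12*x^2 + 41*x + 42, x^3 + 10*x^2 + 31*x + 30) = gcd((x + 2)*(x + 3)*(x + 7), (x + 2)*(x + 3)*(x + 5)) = x^2 + 5*x + 6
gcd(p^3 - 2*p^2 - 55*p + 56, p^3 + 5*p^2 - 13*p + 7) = p^2 + 6*p - 7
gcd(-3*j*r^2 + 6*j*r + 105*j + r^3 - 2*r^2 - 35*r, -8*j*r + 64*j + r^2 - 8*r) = 1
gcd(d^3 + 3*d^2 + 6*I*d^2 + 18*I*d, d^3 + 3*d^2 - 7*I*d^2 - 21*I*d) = d^2 + 3*d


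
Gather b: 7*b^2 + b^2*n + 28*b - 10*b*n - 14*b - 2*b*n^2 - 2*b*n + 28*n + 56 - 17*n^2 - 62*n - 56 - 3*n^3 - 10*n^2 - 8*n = b^2*(n + 7) + b*(-2*n^2 - 12*n + 14) - 3*n^3 - 27*n^2 - 42*n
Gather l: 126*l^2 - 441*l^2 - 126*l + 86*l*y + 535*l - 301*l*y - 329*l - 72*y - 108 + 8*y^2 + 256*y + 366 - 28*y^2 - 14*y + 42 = -315*l^2 + l*(80 - 215*y) - 20*y^2 + 170*y + 300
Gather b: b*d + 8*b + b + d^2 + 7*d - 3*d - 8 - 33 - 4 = b*(d + 9) + d^2 + 4*d - 45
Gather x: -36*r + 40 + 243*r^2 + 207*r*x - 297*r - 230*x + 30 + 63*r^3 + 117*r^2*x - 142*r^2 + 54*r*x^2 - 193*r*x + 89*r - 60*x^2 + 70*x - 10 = 63*r^3 + 101*r^2 - 244*r + x^2*(54*r - 60) + x*(117*r^2 + 14*r - 160) + 60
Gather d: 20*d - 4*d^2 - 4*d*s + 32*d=-4*d^2 + d*(52 - 4*s)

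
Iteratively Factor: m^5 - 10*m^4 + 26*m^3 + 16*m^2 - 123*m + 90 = (m - 5)*(m^4 - 5*m^3 + m^2 + 21*m - 18) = (m - 5)*(m - 3)*(m^3 - 2*m^2 - 5*m + 6) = (m - 5)*(m - 3)^2*(m^2 + m - 2) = (m - 5)*(m - 3)^2*(m - 1)*(m + 2)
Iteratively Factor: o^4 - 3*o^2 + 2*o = (o)*(o^3 - 3*o + 2) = o*(o - 1)*(o^2 + o - 2) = o*(o - 1)*(o + 2)*(o - 1)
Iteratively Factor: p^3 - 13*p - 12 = (p - 4)*(p^2 + 4*p + 3) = (p - 4)*(p + 1)*(p + 3)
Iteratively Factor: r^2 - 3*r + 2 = (r - 2)*(r - 1)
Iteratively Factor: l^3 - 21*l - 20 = (l + 1)*(l^2 - l - 20) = (l - 5)*(l + 1)*(l + 4)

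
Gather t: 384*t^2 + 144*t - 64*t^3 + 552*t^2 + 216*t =-64*t^3 + 936*t^2 + 360*t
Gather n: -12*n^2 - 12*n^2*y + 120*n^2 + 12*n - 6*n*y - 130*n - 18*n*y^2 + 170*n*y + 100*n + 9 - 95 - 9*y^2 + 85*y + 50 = n^2*(108 - 12*y) + n*(-18*y^2 + 164*y - 18) - 9*y^2 + 85*y - 36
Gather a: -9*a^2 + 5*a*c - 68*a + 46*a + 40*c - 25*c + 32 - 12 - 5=-9*a^2 + a*(5*c - 22) + 15*c + 15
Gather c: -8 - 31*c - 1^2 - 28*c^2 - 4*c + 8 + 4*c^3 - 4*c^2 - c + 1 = 4*c^3 - 32*c^2 - 36*c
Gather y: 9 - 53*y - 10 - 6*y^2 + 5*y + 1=-6*y^2 - 48*y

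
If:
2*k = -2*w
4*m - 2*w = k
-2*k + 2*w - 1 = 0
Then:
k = -1/4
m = 1/16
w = 1/4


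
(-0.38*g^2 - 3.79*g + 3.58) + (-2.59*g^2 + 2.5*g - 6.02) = -2.97*g^2 - 1.29*g - 2.44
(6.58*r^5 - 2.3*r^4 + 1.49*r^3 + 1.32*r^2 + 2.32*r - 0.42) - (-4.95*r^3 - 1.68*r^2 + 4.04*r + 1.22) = 6.58*r^5 - 2.3*r^4 + 6.44*r^3 + 3.0*r^2 - 1.72*r - 1.64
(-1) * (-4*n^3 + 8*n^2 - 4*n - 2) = 4*n^3 - 8*n^2 + 4*n + 2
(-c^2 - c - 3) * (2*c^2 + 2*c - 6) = -2*c^4 - 4*c^3 - 2*c^2 + 18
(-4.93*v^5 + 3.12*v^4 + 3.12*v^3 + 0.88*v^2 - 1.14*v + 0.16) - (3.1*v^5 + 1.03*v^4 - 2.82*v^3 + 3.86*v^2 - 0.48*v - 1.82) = -8.03*v^5 + 2.09*v^4 + 5.94*v^3 - 2.98*v^2 - 0.66*v + 1.98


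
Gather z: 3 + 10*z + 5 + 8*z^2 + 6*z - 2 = 8*z^2 + 16*z + 6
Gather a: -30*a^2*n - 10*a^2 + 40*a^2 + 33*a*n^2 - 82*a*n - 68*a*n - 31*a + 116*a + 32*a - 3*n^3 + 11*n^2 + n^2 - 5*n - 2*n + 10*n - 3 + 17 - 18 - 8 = a^2*(30 - 30*n) + a*(33*n^2 - 150*n + 117) - 3*n^3 + 12*n^2 + 3*n - 12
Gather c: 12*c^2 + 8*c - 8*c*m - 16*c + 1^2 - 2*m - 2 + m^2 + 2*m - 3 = 12*c^2 + c*(-8*m - 8) + m^2 - 4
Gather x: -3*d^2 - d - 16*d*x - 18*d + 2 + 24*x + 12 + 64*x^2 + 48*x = -3*d^2 - 19*d + 64*x^2 + x*(72 - 16*d) + 14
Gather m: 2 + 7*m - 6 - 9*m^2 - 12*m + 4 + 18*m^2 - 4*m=9*m^2 - 9*m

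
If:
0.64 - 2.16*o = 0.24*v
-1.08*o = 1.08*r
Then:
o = 0.296296296296296 - 0.111111111111111*v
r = 0.111111111111111*v - 0.296296296296296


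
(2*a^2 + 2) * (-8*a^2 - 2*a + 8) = -16*a^4 - 4*a^3 - 4*a + 16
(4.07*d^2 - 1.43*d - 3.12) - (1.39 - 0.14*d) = 4.07*d^2 - 1.29*d - 4.51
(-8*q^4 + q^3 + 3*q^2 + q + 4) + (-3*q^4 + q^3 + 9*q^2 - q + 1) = -11*q^4 + 2*q^3 + 12*q^2 + 5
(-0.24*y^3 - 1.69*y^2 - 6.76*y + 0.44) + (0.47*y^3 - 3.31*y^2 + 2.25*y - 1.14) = 0.23*y^3 - 5.0*y^2 - 4.51*y - 0.7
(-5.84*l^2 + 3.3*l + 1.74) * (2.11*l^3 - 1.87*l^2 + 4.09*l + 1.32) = -12.3224*l^5 + 17.8838*l^4 - 26.3852*l^3 + 2.5344*l^2 + 11.4726*l + 2.2968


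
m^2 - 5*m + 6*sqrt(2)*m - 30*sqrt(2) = (m - 5)*(m + 6*sqrt(2))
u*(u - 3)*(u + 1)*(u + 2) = u^4 - 7*u^2 - 6*u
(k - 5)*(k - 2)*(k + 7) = k^3 - 39*k + 70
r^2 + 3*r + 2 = (r + 1)*(r + 2)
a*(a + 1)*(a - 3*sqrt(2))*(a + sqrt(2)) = a^4 - 2*sqrt(2)*a^3 + a^3 - 6*a^2 - 2*sqrt(2)*a^2 - 6*a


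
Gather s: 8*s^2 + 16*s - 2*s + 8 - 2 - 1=8*s^2 + 14*s + 5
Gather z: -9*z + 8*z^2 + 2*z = 8*z^2 - 7*z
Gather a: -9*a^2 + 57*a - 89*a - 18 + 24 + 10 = -9*a^2 - 32*a + 16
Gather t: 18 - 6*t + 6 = 24 - 6*t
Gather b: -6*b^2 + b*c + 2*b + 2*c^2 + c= -6*b^2 + b*(c + 2) + 2*c^2 + c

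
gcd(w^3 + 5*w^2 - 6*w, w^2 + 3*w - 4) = w - 1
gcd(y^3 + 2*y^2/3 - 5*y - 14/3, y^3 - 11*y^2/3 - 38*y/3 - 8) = y + 1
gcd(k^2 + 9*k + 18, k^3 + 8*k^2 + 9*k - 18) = k^2 + 9*k + 18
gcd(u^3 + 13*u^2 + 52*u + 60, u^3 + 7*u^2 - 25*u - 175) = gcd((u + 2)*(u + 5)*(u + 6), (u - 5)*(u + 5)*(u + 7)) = u + 5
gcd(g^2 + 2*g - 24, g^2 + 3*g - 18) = g + 6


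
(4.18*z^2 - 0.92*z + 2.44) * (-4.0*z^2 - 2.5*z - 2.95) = -16.72*z^4 - 6.77*z^3 - 19.791*z^2 - 3.386*z - 7.198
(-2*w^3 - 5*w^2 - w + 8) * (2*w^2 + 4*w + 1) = -4*w^5 - 18*w^4 - 24*w^3 + 7*w^2 + 31*w + 8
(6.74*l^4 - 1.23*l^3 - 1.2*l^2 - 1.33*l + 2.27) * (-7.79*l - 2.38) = -52.5046*l^5 - 6.4595*l^4 + 12.2754*l^3 + 13.2167*l^2 - 14.5179*l - 5.4026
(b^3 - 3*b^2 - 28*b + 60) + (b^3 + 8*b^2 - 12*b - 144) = 2*b^3 + 5*b^2 - 40*b - 84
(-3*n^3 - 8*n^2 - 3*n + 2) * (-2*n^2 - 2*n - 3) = 6*n^5 + 22*n^4 + 31*n^3 + 26*n^2 + 5*n - 6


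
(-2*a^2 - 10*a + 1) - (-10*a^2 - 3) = 8*a^2 - 10*a + 4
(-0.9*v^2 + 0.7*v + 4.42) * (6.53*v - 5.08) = -5.877*v^3 + 9.143*v^2 + 25.3066*v - 22.4536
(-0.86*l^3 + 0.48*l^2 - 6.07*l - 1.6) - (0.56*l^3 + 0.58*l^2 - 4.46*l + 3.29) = -1.42*l^3 - 0.1*l^2 - 1.61*l - 4.89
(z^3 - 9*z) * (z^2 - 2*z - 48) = z^5 - 2*z^4 - 57*z^3 + 18*z^2 + 432*z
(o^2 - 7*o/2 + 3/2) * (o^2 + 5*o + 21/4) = o^4 + 3*o^3/2 - 43*o^2/4 - 87*o/8 + 63/8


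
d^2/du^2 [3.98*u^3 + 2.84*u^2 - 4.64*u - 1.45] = 23.88*u + 5.68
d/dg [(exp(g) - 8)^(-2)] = -2*exp(g)/(exp(g) - 8)^3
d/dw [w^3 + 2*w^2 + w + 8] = 3*w^2 + 4*w + 1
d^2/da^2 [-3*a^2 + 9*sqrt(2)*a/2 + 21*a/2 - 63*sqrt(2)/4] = -6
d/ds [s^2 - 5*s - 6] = 2*s - 5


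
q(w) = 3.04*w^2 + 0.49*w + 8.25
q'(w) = 6.08*w + 0.49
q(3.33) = 43.59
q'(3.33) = 20.74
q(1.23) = 13.45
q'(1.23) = 7.97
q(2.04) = 21.90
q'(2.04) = 12.89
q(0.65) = 9.85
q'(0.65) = 4.44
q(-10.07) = 311.59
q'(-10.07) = -60.74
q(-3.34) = 40.53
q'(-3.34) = -19.82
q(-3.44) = 42.54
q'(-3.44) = -20.43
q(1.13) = 12.69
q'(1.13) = 7.36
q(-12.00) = 440.13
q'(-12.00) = -72.47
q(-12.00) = 440.13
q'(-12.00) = -72.47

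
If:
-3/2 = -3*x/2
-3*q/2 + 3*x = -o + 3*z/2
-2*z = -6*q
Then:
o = 2*z - 3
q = z/3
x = 1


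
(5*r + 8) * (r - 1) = 5*r^2 + 3*r - 8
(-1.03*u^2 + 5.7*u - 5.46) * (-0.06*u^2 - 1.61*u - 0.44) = 0.0618*u^4 + 1.3163*u^3 - 8.3962*u^2 + 6.2826*u + 2.4024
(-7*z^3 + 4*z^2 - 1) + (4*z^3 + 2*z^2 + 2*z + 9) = -3*z^3 + 6*z^2 + 2*z + 8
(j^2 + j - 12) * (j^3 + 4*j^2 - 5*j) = j^5 + 5*j^4 - 13*j^3 - 53*j^2 + 60*j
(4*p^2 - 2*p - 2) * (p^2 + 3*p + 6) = 4*p^4 + 10*p^3 + 16*p^2 - 18*p - 12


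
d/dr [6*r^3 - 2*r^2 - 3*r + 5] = 18*r^2 - 4*r - 3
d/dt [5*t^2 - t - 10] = 10*t - 1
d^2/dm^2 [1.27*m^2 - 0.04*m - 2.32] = 2.54000000000000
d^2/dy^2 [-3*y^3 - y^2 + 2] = -18*y - 2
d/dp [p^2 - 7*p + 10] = 2*p - 7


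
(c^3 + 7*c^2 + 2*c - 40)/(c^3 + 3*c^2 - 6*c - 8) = (c + 5)/(c + 1)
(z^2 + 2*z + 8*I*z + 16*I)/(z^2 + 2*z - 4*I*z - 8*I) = (z + 8*I)/(z - 4*I)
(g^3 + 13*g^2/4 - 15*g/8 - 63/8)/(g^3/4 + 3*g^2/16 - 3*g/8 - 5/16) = 2*(8*g^3 + 26*g^2 - 15*g - 63)/(4*g^3 + 3*g^2 - 6*g - 5)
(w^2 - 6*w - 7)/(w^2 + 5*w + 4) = (w - 7)/(w + 4)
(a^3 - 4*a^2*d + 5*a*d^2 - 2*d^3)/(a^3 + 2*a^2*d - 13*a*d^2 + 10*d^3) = (a - d)/(a + 5*d)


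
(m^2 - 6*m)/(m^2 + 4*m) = (m - 6)/(m + 4)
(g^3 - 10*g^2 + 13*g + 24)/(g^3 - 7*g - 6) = (g - 8)/(g + 2)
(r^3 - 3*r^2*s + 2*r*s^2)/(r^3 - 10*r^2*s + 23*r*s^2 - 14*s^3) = r/(r - 7*s)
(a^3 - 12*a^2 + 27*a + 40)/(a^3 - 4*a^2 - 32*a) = (a^2 - 4*a - 5)/(a*(a + 4))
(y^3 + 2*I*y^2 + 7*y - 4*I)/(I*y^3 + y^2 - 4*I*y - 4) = (-I*y^2 + 3*y - 4*I)/(y^2 - 4)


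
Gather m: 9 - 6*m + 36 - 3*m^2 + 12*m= -3*m^2 + 6*m + 45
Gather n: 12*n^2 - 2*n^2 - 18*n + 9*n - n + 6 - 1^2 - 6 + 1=10*n^2 - 10*n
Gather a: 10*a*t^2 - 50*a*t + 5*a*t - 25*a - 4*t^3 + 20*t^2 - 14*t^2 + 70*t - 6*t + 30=a*(10*t^2 - 45*t - 25) - 4*t^3 + 6*t^2 + 64*t + 30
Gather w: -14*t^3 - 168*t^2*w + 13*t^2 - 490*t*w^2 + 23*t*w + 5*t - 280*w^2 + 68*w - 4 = -14*t^3 + 13*t^2 + 5*t + w^2*(-490*t - 280) + w*(-168*t^2 + 23*t + 68) - 4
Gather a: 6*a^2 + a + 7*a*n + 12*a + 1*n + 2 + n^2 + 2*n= 6*a^2 + a*(7*n + 13) + n^2 + 3*n + 2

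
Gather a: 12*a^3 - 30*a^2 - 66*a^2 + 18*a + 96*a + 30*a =12*a^3 - 96*a^2 + 144*a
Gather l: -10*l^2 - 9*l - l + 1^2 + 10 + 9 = -10*l^2 - 10*l + 20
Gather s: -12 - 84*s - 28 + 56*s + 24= -28*s - 16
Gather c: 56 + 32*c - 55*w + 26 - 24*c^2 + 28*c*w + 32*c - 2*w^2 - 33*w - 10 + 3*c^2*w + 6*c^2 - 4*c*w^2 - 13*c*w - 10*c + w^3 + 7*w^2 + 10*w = c^2*(3*w - 18) + c*(-4*w^2 + 15*w + 54) + w^3 + 5*w^2 - 78*w + 72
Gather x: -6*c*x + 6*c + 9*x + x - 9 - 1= 6*c + x*(10 - 6*c) - 10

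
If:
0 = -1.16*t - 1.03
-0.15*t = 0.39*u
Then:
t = -0.89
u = 0.34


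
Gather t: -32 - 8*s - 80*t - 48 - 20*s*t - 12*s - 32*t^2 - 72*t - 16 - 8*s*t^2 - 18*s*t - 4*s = -24*s + t^2*(-8*s - 32) + t*(-38*s - 152) - 96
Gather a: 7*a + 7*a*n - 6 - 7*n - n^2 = a*(7*n + 7) - n^2 - 7*n - 6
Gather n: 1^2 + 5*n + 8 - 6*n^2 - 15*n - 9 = -6*n^2 - 10*n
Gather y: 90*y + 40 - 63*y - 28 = 27*y + 12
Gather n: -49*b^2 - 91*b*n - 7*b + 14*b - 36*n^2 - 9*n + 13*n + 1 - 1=-49*b^2 + 7*b - 36*n^2 + n*(4 - 91*b)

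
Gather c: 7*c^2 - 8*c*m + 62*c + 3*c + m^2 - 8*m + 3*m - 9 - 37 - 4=7*c^2 + c*(65 - 8*m) + m^2 - 5*m - 50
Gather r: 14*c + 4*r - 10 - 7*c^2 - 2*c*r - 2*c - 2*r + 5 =-7*c^2 + 12*c + r*(2 - 2*c) - 5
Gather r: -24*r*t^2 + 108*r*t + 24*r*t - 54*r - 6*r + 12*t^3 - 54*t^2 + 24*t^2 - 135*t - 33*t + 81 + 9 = r*(-24*t^2 + 132*t - 60) + 12*t^3 - 30*t^2 - 168*t + 90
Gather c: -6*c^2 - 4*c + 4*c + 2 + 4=6 - 6*c^2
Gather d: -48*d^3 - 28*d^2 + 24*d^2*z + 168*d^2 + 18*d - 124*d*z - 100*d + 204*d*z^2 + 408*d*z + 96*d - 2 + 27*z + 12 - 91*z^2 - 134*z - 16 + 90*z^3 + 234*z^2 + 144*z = -48*d^3 + d^2*(24*z + 140) + d*(204*z^2 + 284*z + 14) + 90*z^3 + 143*z^2 + 37*z - 6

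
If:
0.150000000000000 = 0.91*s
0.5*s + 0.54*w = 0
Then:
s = 0.16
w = -0.15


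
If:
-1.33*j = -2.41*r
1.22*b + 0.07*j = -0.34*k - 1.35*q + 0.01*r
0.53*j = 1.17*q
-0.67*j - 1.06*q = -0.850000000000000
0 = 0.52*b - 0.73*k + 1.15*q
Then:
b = -0.46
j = 0.74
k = 0.20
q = 0.33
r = 0.41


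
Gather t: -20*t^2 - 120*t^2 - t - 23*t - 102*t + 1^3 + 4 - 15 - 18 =-140*t^2 - 126*t - 28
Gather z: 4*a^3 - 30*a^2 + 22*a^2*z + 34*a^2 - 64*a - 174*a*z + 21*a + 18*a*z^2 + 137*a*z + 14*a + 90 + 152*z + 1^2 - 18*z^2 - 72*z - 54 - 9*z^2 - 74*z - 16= 4*a^3 + 4*a^2 - 29*a + z^2*(18*a - 27) + z*(22*a^2 - 37*a + 6) + 21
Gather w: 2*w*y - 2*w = w*(2*y - 2)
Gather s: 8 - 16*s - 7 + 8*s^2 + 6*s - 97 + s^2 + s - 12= 9*s^2 - 9*s - 108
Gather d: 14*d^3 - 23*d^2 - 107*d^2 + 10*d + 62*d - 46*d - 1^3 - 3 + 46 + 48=14*d^3 - 130*d^2 + 26*d + 90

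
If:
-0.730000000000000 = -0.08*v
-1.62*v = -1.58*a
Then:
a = 9.36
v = 9.12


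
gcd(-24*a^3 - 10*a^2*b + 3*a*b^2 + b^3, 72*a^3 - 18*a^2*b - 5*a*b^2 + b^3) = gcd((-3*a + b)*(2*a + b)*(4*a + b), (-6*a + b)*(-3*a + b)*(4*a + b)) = 12*a^2 - a*b - b^2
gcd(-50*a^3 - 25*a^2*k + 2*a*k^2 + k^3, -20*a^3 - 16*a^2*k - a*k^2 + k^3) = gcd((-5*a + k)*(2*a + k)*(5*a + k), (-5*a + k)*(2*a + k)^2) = 10*a^2 + 3*a*k - k^2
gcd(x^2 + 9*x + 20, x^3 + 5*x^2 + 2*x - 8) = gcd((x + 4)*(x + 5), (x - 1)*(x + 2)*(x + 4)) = x + 4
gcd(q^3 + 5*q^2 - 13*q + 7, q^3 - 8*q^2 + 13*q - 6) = q^2 - 2*q + 1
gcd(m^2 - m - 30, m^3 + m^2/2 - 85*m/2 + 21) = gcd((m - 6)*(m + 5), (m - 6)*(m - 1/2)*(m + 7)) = m - 6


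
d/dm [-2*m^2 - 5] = -4*m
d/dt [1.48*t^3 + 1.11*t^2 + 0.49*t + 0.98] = 4.44*t^2 + 2.22*t + 0.49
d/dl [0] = 0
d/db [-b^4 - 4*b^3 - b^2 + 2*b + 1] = -4*b^3 - 12*b^2 - 2*b + 2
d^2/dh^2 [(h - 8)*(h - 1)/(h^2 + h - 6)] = 4*(-5*h^3 + 21*h^2 - 69*h + 19)/(h^6 + 3*h^5 - 15*h^4 - 35*h^3 + 90*h^2 + 108*h - 216)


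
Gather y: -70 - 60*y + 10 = -60*y - 60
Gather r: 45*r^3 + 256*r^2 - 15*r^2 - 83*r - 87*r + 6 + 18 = 45*r^3 + 241*r^2 - 170*r + 24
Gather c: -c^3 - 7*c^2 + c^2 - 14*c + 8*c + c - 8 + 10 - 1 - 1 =-c^3 - 6*c^2 - 5*c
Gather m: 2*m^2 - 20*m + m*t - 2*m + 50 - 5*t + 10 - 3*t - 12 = 2*m^2 + m*(t - 22) - 8*t + 48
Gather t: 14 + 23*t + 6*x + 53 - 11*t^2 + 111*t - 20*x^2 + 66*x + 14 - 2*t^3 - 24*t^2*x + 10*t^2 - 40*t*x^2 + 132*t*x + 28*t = -2*t^3 + t^2*(-24*x - 1) + t*(-40*x^2 + 132*x + 162) - 20*x^2 + 72*x + 81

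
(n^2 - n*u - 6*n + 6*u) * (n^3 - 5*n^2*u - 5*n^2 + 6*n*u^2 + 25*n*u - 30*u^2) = n^5 - 6*n^4*u - 11*n^4 + 11*n^3*u^2 + 66*n^3*u + 30*n^3 - 6*n^2*u^3 - 121*n^2*u^2 - 180*n^2*u + 66*n*u^3 + 330*n*u^2 - 180*u^3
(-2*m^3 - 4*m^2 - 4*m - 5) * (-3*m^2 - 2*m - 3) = 6*m^5 + 16*m^4 + 26*m^3 + 35*m^2 + 22*m + 15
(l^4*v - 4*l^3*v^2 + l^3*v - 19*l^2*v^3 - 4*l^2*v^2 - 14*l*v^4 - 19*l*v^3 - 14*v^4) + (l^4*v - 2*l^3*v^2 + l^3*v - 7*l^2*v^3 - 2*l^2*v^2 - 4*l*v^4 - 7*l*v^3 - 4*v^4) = 2*l^4*v - 6*l^3*v^2 + 2*l^3*v - 26*l^2*v^3 - 6*l^2*v^2 - 18*l*v^4 - 26*l*v^3 - 18*v^4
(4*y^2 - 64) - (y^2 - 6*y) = 3*y^2 + 6*y - 64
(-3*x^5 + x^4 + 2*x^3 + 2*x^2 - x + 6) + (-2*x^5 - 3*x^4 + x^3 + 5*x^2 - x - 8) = -5*x^5 - 2*x^4 + 3*x^3 + 7*x^2 - 2*x - 2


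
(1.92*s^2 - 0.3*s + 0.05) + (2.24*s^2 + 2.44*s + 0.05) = 4.16*s^2 + 2.14*s + 0.1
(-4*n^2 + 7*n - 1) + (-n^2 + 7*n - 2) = -5*n^2 + 14*n - 3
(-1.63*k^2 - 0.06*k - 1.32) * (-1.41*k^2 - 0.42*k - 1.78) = 2.2983*k^4 + 0.7692*k^3 + 4.7878*k^2 + 0.6612*k + 2.3496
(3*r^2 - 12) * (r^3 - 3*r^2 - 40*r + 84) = 3*r^5 - 9*r^4 - 132*r^3 + 288*r^2 + 480*r - 1008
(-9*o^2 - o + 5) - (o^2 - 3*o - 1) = -10*o^2 + 2*o + 6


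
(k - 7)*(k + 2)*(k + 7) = k^3 + 2*k^2 - 49*k - 98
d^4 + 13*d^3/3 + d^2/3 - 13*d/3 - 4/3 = (d - 1)*(d + 1/3)*(d + 1)*(d + 4)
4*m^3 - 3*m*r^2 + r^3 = (-2*m + r)^2*(m + r)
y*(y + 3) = y^2 + 3*y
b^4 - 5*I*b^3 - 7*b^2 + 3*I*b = b*(b - 3*I)*(b - I)^2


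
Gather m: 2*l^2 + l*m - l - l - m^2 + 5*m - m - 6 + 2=2*l^2 - 2*l - m^2 + m*(l + 4) - 4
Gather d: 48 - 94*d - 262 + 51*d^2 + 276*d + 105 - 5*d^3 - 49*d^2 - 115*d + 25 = -5*d^3 + 2*d^2 + 67*d - 84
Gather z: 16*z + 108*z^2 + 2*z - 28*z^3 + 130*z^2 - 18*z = -28*z^3 + 238*z^2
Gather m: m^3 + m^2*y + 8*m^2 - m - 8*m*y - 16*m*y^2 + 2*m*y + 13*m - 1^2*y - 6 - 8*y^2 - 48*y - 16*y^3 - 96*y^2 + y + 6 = m^3 + m^2*(y + 8) + m*(-16*y^2 - 6*y + 12) - 16*y^3 - 104*y^2 - 48*y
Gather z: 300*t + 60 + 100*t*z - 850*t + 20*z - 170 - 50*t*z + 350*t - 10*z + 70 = -200*t + z*(50*t + 10) - 40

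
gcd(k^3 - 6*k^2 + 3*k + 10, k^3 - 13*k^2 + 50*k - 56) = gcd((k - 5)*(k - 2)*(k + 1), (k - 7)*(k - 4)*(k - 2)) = k - 2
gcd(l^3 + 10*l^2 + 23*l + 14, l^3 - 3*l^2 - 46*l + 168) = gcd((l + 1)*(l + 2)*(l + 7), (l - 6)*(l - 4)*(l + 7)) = l + 7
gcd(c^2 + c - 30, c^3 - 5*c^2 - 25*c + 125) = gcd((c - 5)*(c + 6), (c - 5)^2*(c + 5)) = c - 5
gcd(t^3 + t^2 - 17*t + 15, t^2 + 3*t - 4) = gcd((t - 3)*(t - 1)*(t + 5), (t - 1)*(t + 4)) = t - 1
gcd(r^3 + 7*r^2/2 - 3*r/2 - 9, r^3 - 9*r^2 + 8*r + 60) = r + 2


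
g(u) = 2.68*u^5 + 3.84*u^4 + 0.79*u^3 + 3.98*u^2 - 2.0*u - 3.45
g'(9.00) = 99376.45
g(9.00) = 184322.40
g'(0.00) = -2.00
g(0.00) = -3.45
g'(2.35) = 637.81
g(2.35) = 333.27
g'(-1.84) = 49.29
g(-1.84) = -3.72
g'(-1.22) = -6.39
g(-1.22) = 4.74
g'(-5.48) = 9582.26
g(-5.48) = -9784.53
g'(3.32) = 2240.65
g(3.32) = 1610.22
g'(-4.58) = 4431.72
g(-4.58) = -3697.92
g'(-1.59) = 15.24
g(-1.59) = 3.92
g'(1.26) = 76.29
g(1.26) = 20.12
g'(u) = 13.4*u^4 + 15.36*u^3 + 2.37*u^2 + 7.96*u - 2.0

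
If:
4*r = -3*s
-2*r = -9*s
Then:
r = 0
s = 0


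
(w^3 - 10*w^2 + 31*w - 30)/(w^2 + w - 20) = (w^3 - 10*w^2 + 31*w - 30)/(w^2 + w - 20)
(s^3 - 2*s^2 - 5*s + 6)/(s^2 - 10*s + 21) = (s^2 + s - 2)/(s - 7)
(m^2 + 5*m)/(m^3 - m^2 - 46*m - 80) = m/(m^2 - 6*m - 16)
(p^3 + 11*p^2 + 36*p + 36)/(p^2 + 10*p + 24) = (p^2 + 5*p + 6)/(p + 4)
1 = 1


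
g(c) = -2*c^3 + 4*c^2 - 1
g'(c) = -6*c^2 + 8*c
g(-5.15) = 378.27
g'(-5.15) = -200.34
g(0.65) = 0.14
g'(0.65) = 2.66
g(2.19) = -2.82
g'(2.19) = -11.26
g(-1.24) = 8.96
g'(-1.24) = -19.15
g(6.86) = -458.42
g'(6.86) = -227.48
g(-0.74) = 2.00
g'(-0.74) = -9.21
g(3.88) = -57.60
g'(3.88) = -59.29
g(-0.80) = 2.58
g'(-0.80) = -10.24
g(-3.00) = 89.00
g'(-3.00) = -78.00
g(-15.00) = 7649.00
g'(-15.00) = -1470.00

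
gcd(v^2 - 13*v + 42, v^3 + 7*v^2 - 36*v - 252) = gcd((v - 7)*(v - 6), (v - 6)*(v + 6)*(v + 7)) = v - 6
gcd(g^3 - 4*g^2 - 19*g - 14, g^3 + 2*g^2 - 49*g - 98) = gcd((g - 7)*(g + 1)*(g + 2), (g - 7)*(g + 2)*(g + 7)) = g^2 - 5*g - 14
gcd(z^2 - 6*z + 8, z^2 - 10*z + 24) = z - 4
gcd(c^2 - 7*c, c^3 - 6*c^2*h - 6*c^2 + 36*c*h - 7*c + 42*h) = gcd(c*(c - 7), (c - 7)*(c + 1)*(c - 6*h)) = c - 7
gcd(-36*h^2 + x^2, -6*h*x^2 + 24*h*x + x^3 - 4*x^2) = -6*h + x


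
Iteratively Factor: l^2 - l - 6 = (l + 2)*(l - 3)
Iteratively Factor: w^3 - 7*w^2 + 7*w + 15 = (w - 5)*(w^2 - 2*w - 3) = (w - 5)*(w + 1)*(w - 3)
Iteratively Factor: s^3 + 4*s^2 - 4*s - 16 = (s - 2)*(s^2 + 6*s + 8) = (s - 2)*(s + 2)*(s + 4)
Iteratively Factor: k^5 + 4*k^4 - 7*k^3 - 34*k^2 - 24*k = (k + 4)*(k^4 - 7*k^2 - 6*k) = (k + 2)*(k + 4)*(k^3 - 2*k^2 - 3*k) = (k - 3)*(k + 2)*(k + 4)*(k^2 + k) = k*(k - 3)*(k + 2)*(k + 4)*(k + 1)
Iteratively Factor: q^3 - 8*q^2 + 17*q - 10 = (q - 2)*(q^2 - 6*q + 5) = (q - 5)*(q - 2)*(q - 1)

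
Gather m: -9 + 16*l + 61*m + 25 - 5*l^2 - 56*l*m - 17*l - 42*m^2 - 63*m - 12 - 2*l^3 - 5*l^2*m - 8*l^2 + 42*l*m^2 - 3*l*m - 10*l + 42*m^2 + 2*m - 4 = -2*l^3 - 13*l^2 + 42*l*m^2 - 11*l + m*(-5*l^2 - 59*l)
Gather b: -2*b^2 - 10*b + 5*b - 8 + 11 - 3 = -2*b^2 - 5*b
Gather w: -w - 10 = -w - 10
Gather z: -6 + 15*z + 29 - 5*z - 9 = 10*z + 14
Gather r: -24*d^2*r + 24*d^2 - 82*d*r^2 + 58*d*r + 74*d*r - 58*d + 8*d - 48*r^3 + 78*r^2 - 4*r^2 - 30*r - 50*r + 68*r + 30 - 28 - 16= 24*d^2 - 50*d - 48*r^3 + r^2*(74 - 82*d) + r*(-24*d^2 + 132*d - 12) - 14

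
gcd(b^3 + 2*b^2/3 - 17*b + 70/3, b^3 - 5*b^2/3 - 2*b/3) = b - 2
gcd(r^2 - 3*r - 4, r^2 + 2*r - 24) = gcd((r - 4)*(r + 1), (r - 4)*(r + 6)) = r - 4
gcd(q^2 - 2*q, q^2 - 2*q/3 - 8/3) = q - 2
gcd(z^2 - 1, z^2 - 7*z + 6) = z - 1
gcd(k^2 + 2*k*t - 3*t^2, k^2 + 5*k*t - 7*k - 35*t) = 1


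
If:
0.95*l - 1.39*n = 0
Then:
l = 1.46315789473684*n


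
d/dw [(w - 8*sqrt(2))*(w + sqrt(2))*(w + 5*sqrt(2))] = 3*w^2 - 4*sqrt(2)*w - 86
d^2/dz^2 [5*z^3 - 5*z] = 30*z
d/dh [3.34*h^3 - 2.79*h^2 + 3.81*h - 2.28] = 10.02*h^2 - 5.58*h + 3.81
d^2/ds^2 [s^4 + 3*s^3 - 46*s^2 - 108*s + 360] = 12*s^2 + 18*s - 92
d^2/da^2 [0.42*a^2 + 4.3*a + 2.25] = 0.840000000000000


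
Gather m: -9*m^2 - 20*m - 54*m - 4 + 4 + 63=-9*m^2 - 74*m + 63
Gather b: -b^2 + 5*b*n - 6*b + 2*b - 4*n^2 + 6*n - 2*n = -b^2 + b*(5*n - 4) - 4*n^2 + 4*n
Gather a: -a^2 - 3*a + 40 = -a^2 - 3*a + 40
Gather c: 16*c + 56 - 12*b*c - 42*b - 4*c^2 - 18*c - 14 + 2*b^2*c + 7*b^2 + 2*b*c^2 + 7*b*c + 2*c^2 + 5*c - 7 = 7*b^2 - 42*b + c^2*(2*b - 2) + c*(2*b^2 - 5*b + 3) + 35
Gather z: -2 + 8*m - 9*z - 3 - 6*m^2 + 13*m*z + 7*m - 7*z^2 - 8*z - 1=-6*m^2 + 15*m - 7*z^2 + z*(13*m - 17) - 6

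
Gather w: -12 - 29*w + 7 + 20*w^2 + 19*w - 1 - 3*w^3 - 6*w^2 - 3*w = -3*w^3 + 14*w^2 - 13*w - 6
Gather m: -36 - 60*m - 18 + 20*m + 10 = -40*m - 44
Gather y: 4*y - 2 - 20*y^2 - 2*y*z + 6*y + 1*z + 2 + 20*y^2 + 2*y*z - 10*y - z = 0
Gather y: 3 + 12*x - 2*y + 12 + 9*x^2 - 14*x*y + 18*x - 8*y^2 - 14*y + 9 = 9*x^2 + 30*x - 8*y^2 + y*(-14*x - 16) + 24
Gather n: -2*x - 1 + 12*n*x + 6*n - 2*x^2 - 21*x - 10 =n*(12*x + 6) - 2*x^2 - 23*x - 11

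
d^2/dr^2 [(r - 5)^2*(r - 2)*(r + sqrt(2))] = 12*r^2 - 72*r + 6*sqrt(2)*r - 24*sqrt(2) + 90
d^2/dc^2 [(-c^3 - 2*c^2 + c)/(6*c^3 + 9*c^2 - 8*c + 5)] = 4*(-9*c^6 - 18*c^5 + 27*c^4 + 193*c^3 + 105*c^2 - 105*c - 5)/(216*c^9 + 972*c^8 + 594*c^7 - 1323*c^6 + 828*c^5 + 1503*c^4 - 2222*c^3 + 1635*c^2 - 600*c + 125)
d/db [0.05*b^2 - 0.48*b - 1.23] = 0.1*b - 0.48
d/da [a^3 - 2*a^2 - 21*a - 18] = 3*a^2 - 4*a - 21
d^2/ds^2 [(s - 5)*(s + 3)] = 2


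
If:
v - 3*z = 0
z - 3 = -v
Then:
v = 9/4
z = 3/4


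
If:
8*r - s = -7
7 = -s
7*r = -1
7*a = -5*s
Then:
No Solution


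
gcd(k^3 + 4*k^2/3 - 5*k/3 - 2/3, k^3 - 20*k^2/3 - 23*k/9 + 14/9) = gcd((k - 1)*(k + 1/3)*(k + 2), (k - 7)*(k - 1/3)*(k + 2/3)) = 1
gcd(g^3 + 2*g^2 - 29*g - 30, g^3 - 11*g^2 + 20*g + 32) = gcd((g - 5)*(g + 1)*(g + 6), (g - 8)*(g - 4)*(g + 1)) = g + 1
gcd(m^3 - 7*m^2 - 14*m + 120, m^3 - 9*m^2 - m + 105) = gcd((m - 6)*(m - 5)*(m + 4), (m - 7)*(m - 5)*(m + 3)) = m - 5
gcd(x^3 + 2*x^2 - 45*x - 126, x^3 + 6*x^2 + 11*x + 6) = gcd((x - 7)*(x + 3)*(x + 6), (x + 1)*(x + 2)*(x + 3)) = x + 3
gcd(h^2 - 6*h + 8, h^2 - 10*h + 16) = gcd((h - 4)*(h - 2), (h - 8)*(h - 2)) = h - 2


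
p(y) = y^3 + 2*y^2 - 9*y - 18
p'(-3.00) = 6.00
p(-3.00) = 0.00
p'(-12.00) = 375.00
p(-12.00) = -1350.00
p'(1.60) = 5.08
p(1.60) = -23.18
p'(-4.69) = 38.23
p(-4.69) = -34.96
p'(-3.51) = 13.92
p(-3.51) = -5.01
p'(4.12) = 58.40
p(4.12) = 48.80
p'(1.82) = 8.22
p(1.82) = -21.73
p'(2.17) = 13.81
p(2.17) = -17.89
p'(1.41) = 2.60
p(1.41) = -23.91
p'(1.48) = 3.49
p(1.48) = -23.70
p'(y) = 3*y^2 + 4*y - 9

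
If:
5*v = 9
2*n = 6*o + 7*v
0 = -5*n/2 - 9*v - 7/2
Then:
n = -197/25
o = -709/150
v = 9/5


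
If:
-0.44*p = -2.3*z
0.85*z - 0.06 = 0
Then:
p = 0.37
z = 0.07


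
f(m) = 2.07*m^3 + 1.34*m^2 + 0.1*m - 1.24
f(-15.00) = -6687.49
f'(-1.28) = 6.84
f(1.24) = 4.89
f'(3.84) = 101.96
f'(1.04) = 9.60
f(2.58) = 43.49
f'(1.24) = 12.97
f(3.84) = 136.11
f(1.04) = 2.64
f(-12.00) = -3386.44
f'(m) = 6.21*m^2 + 2.68*m + 0.1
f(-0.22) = -1.22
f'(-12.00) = 862.18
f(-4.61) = -176.03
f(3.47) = 101.73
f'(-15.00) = 1357.15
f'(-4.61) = 119.72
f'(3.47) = 84.17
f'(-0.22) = -0.19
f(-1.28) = -3.51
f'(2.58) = 48.35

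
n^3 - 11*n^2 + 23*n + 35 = (n - 7)*(n - 5)*(n + 1)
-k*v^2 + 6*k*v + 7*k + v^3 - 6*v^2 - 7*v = (-k + v)*(v - 7)*(v + 1)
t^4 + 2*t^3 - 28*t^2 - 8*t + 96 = (t - 4)*(t - 2)*(t + 2)*(t + 6)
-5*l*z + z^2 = z*(-5*l + z)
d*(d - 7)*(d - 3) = d^3 - 10*d^2 + 21*d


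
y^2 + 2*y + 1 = (y + 1)^2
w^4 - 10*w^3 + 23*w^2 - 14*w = w*(w - 7)*(w - 2)*(w - 1)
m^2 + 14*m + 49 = (m + 7)^2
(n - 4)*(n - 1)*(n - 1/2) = n^3 - 11*n^2/2 + 13*n/2 - 2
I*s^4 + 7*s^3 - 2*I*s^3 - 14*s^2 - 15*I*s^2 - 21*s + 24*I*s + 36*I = (s - 3)*(s - 4*I)*(s - 3*I)*(I*s + I)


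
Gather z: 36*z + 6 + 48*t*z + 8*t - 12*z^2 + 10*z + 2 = 8*t - 12*z^2 + z*(48*t + 46) + 8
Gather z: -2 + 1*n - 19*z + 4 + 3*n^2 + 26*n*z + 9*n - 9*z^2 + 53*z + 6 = 3*n^2 + 10*n - 9*z^2 + z*(26*n + 34) + 8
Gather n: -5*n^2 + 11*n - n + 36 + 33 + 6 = -5*n^2 + 10*n + 75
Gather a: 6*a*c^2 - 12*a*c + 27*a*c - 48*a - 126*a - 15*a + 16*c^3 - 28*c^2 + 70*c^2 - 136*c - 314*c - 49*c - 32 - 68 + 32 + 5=a*(6*c^2 + 15*c - 189) + 16*c^3 + 42*c^2 - 499*c - 63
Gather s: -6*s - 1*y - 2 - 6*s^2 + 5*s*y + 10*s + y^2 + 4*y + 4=-6*s^2 + s*(5*y + 4) + y^2 + 3*y + 2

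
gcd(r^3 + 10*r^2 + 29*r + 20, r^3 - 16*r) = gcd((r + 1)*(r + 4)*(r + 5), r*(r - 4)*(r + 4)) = r + 4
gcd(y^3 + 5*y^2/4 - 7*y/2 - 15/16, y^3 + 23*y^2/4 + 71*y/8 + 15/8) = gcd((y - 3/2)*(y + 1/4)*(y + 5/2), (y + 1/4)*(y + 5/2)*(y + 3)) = y^2 + 11*y/4 + 5/8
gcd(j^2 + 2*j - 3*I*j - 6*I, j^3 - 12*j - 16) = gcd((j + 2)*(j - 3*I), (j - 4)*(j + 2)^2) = j + 2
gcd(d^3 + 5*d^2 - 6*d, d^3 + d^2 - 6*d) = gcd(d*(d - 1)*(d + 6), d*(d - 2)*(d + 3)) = d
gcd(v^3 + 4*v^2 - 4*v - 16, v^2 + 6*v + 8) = v^2 + 6*v + 8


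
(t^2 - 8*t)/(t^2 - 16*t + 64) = t/(t - 8)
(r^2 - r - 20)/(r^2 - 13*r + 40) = (r + 4)/(r - 8)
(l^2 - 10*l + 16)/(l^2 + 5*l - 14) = (l - 8)/(l + 7)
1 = 1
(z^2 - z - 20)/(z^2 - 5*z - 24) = (-z^2 + z + 20)/(-z^2 + 5*z + 24)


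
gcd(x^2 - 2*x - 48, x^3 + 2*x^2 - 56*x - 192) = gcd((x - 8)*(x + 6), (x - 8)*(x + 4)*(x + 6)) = x^2 - 2*x - 48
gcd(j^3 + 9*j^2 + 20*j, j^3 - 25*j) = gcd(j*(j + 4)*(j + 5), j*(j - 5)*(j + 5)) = j^2 + 5*j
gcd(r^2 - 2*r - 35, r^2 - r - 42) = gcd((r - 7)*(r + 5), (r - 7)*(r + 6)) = r - 7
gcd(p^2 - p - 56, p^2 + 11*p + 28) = p + 7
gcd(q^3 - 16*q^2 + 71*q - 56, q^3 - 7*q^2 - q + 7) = q^2 - 8*q + 7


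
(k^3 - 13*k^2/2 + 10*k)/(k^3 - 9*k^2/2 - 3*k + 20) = k/(k + 2)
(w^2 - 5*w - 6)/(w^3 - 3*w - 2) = (w - 6)/(w^2 - w - 2)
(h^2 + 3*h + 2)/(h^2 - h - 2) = (h + 2)/(h - 2)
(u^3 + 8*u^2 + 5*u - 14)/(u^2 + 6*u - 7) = u + 2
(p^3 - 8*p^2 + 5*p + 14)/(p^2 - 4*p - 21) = (p^2 - p - 2)/(p + 3)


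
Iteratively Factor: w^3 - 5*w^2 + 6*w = (w - 3)*(w^2 - 2*w) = w*(w - 3)*(w - 2)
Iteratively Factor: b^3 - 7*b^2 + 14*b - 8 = (b - 4)*(b^2 - 3*b + 2) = (b - 4)*(b - 2)*(b - 1)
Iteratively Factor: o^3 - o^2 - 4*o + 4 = (o - 1)*(o^2 - 4) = (o - 2)*(o - 1)*(o + 2)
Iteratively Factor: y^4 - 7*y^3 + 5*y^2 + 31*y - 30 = (y - 1)*(y^3 - 6*y^2 - y + 30) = (y - 5)*(y - 1)*(y^2 - y - 6) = (y - 5)*(y - 1)*(y + 2)*(y - 3)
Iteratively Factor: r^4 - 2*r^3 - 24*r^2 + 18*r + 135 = (r + 3)*(r^3 - 5*r^2 - 9*r + 45) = (r - 5)*(r + 3)*(r^2 - 9) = (r - 5)*(r + 3)^2*(r - 3)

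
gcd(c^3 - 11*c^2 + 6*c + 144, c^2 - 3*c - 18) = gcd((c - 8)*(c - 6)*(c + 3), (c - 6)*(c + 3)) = c^2 - 3*c - 18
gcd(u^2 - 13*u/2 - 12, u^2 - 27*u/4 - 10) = u - 8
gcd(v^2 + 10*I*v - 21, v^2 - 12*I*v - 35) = 1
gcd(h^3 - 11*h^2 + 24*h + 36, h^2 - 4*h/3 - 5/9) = 1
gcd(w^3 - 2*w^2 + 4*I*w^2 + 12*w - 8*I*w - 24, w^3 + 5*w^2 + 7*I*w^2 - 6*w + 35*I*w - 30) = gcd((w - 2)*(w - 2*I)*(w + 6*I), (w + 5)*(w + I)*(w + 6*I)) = w + 6*I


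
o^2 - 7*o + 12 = (o - 4)*(o - 3)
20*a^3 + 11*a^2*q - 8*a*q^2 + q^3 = (-5*a + q)*(-4*a + q)*(a + q)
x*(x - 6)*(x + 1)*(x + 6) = x^4 + x^3 - 36*x^2 - 36*x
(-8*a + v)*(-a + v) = 8*a^2 - 9*a*v + v^2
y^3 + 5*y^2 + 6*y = y*(y + 2)*(y + 3)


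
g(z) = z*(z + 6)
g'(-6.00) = -6.00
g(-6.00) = 0.00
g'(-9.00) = -12.00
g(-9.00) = 27.00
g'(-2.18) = 1.64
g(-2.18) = -8.33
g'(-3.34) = -0.68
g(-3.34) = -8.88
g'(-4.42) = -2.84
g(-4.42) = -6.98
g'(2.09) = 10.18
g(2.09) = 16.91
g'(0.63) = 7.26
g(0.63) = 4.18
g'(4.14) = 14.28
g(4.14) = 41.98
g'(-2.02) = 1.96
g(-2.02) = -8.04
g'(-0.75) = 4.50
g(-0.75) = -3.94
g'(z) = 2*z + 6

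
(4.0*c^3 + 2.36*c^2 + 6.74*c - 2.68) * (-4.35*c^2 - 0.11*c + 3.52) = -17.4*c^5 - 10.706*c^4 - 15.4986*c^3 + 19.2238*c^2 + 24.0196*c - 9.4336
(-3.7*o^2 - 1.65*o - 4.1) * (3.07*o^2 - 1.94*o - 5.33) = -11.359*o^4 + 2.1125*o^3 + 10.335*o^2 + 16.7485*o + 21.853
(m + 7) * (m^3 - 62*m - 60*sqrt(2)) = m^4 + 7*m^3 - 62*m^2 - 434*m - 60*sqrt(2)*m - 420*sqrt(2)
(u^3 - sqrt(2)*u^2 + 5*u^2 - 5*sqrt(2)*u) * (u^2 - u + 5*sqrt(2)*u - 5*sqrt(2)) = u^5 + 4*u^4 + 4*sqrt(2)*u^4 - 15*u^3 + 16*sqrt(2)*u^3 - 40*u^2 - 20*sqrt(2)*u^2 + 50*u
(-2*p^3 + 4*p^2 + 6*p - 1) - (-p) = -2*p^3 + 4*p^2 + 7*p - 1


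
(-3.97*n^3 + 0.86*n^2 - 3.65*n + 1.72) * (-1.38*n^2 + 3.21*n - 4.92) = 5.4786*n^5 - 13.9305*n^4 + 27.33*n^3 - 18.3213*n^2 + 23.4792*n - 8.4624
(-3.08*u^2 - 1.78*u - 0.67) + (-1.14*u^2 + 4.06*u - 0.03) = -4.22*u^2 + 2.28*u - 0.7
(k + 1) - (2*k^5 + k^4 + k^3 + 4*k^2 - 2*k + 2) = -2*k^5 - k^4 - k^3 - 4*k^2 + 3*k - 1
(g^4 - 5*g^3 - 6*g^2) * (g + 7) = g^5 + 2*g^4 - 41*g^3 - 42*g^2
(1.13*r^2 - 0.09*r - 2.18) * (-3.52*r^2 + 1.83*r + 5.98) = -3.9776*r^4 + 2.3847*r^3 + 14.2663*r^2 - 4.5276*r - 13.0364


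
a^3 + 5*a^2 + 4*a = a*(a + 1)*(a + 4)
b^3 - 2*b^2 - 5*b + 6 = (b - 3)*(b - 1)*(b + 2)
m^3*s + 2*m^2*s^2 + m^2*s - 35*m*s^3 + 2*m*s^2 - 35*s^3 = (m - 5*s)*(m + 7*s)*(m*s + s)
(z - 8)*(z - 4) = z^2 - 12*z + 32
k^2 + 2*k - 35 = (k - 5)*(k + 7)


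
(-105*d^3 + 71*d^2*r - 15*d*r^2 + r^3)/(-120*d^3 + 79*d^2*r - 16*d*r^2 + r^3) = (-7*d + r)/(-8*d + r)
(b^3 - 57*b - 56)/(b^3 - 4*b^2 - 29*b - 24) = (b + 7)/(b + 3)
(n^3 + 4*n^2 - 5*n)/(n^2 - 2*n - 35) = n*(n - 1)/(n - 7)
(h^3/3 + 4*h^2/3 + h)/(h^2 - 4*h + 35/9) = 3*h*(h^2 + 4*h + 3)/(9*h^2 - 36*h + 35)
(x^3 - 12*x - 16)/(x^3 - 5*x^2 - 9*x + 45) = (x^3 - 12*x - 16)/(x^3 - 5*x^2 - 9*x + 45)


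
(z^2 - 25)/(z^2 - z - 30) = (z - 5)/(z - 6)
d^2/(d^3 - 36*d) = d/(d^2 - 36)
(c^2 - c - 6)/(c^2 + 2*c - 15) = (c + 2)/(c + 5)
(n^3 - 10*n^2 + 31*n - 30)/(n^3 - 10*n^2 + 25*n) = (n^2 - 5*n + 6)/(n*(n - 5))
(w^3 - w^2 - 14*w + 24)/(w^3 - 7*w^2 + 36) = (w^2 + 2*w - 8)/(w^2 - 4*w - 12)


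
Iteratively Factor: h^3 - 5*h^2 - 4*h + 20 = (h - 5)*(h^2 - 4) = (h - 5)*(h + 2)*(h - 2)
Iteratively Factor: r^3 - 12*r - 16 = (r - 4)*(r^2 + 4*r + 4) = (r - 4)*(r + 2)*(r + 2)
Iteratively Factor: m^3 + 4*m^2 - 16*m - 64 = (m + 4)*(m^2 - 16) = (m + 4)^2*(m - 4)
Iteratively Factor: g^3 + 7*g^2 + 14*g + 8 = (g + 2)*(g^2 + 5*g + 4) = (g + 2)*(g + 4)*(g + 1)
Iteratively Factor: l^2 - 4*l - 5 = (l + 1)*(l - 5)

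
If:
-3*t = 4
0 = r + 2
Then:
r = -2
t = -4/3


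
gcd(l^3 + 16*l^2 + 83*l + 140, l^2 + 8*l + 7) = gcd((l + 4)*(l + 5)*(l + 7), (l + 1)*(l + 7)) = l + 7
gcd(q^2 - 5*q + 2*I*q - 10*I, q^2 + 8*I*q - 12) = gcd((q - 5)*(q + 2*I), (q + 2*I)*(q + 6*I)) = q + 2*I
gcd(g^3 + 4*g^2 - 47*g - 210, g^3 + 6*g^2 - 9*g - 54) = g + 6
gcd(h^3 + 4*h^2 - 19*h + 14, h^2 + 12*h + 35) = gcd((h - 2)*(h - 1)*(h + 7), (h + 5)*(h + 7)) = h + 7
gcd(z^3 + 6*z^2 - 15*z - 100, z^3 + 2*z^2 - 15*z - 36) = z - 4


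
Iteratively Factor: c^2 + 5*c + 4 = (c + 1)*(c + 4)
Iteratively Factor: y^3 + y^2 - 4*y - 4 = (y + 2)*(y^2 - y - 2) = (y - 2)*(y + 2)*(y + 1)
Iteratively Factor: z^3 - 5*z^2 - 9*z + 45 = (z + 3)*(z^2 - 8*z + 15) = (z - 5)*(z + 3)*(z - 3)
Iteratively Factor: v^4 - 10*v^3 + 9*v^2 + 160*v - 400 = (v - 5)*(v^3 - 5*v^2 - 16*v + 80) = (v - 5)*(v + 4)*(v^2 - 9*v + 20) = (v - 5)*(v - 4)*(v + 4)*(v - 5)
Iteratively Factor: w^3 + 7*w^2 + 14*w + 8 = (w + 2)*(w^2 + 5*w + 4) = (w + 2)*(w + 4)*(w + 1)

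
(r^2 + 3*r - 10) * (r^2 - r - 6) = r^4 + 2*r^3 - 19*r^2 - 8*r + 60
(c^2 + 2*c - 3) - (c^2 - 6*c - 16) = 8*c + 13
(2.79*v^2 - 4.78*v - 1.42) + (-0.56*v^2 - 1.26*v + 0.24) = 2.23*v^2 - 6.04*v - 1.18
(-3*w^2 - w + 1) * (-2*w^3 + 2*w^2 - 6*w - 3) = 6*w^5 - 4*w^4 + 14*w^3 + 17*w^2 - 3*w - 3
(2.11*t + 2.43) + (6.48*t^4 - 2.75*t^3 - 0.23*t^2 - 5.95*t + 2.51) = 6.48*t^4 - 2.75*t^3 - 0.23*t^2 - 3.84*t + 4.94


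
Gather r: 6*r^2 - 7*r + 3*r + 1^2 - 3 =6*r^2 - 4*r - 2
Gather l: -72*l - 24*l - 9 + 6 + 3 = -96*l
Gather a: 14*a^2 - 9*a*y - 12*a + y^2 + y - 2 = 14*a^2 + a*(-9*y - 12) + y^2 + y - 2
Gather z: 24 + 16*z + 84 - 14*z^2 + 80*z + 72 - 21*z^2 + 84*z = -35*z^2 + 180*z + 180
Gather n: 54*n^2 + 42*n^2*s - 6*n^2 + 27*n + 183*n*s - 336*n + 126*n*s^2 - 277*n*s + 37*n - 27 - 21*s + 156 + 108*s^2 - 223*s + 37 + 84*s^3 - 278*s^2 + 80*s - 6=n^2*(42*s + 48) + n*(126*s^2 - 94*s - 272) + 84*s^3 - 170*s^2 - 164*s + 160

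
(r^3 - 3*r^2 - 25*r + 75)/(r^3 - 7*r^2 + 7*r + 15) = (r + 5)/(r + 1)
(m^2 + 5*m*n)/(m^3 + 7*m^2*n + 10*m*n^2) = 1/(m + 2*n)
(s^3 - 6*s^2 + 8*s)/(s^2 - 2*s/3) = 3*(s^2 - 6*s + 8)/(3*s - 2)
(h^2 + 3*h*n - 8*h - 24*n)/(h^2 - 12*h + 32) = (h + 3*n)/(h - 4)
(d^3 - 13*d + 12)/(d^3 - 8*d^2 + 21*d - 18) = (d^2 + 3*d - 4)/(d^2 - 5*d + 6)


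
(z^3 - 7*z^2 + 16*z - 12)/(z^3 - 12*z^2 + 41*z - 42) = (z - 2)/(z - 7)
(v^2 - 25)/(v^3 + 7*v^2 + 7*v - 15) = (v - 5)/(v^2 + 2*v - 3)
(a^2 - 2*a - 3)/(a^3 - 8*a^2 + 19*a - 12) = (a + 1)/(a^2 - 5*a + 4)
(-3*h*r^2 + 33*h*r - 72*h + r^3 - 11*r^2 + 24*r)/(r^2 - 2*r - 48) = (-3*h*r + 9*h + r^2 - 3*r)/(r + 6)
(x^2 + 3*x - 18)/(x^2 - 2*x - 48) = (x - 3)/(x - 8)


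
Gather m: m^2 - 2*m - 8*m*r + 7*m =m^2 + m*(5 - 8*r)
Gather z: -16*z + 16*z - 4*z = -4*z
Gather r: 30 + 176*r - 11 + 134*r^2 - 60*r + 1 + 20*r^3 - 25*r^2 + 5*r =20*r^3 + 109*r^2 + 121*r + 20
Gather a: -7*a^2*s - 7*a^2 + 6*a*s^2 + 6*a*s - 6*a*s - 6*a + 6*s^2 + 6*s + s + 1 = a^2*(-7*s - 7) + a*(6*s^2 - 6) + 6*s^2 + 7*s + 1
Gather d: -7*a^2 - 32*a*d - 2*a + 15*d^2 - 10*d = -7*a^2 - 2*a + 15*d^2 + d*(-32*a - 10)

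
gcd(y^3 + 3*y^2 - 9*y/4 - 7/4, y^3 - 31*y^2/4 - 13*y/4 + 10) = y - 1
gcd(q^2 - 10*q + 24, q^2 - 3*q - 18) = q - 6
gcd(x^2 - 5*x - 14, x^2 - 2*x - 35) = x - 7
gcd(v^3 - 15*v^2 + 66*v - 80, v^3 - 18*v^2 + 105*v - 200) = v^2 - 13*v + 40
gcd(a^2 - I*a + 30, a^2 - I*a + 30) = a^2 - I*a + 30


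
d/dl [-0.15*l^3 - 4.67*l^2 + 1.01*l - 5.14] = -0.45*l^2 - 9.34*l + 1.01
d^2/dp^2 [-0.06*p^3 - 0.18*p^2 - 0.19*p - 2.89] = -0.36*p - 0.36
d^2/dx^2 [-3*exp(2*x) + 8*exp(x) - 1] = (8 - 12*exp(x))*exp(x)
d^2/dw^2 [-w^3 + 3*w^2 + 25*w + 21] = 6 - 6*w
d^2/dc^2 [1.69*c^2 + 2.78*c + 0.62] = 3.38000000000000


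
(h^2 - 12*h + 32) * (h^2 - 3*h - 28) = h^4 - 15*h^3 + 40*h^2 + 240*h - 896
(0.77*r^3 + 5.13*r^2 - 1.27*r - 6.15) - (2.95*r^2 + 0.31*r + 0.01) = 0.77*r^3 + 2.18*r^2 - 1.58*r - 6.16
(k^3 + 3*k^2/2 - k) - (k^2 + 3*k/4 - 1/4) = k^3 + k^2/2 - 7*k/4 + 1/4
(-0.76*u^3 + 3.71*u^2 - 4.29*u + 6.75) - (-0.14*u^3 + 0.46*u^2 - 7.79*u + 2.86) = -0.62*u^3 + 3.25*u^2 + 3.5*u + 3.89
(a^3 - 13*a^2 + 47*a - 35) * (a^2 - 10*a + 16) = a^5 - 23*a^4 + 193*a^3 - 713*a^2 + 1102*a - 560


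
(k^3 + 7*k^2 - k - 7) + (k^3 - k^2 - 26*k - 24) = 2*k^3 + 6*k^2 - 27*k - 31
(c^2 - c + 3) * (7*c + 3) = 7*c^3 - 4*c^2 + 18*c + 9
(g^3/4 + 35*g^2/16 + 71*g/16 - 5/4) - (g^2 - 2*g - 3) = g^3/4 + 19*g^2/16 + 103*g/16 + 7/4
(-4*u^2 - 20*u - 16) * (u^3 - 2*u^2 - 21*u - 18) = -4*u^5 - 12*u^4 + 108*u^3 + 524*u^2 + 696*u + 288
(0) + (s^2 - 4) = s^2 - 4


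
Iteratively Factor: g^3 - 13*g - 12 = (g - 4)*(g^2 + 4*g + 3) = (g - 4)*(g + 1)*(g + 3)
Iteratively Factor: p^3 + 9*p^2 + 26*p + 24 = (p + 3)*(p^2 + 6*p + 8) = (p + 3)*(p + 4)*(p + 2)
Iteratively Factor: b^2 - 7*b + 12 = (b - 4)*(b - 3)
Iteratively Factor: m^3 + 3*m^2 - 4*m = (m - 1)*(m^2 + 4*m) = (m - 1)*(m + 4)*(m)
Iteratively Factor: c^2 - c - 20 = (c + 4)*(c - 5)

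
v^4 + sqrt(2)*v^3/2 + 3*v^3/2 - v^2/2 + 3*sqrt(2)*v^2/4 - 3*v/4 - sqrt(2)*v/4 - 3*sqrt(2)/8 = (v + 3/2)*(v - sqrt(2)/2)*(v + sqrt(2)/2)^2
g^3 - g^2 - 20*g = g*(g - 5)*(g + 4)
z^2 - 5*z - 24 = (z - 8)*(z + 3)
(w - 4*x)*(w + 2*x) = w^2 - 2*w*x - 8*x^2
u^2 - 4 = (u - 2)*(u + 2)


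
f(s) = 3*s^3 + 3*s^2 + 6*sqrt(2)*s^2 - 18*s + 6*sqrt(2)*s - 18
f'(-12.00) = 1010.84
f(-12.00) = -3433.94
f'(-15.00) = 1670.93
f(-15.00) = -7416.09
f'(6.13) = 469.49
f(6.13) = 1046.30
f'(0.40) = 1.11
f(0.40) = -19.78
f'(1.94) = 68.92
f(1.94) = 28.67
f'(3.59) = 188.94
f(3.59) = 234.67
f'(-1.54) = -23.54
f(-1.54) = 12.93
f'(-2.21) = -16.32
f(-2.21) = 26.74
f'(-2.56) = -9.34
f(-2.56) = 31.30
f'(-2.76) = -4.36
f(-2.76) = 32.68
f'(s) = 9*s^2 + 6*s + 12*sqrt(2)*s - 18 + 6*sqrt(2)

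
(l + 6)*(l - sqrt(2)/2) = l^2 - sqrt(2)*l/2 + 6*l - 3*sqrt(2)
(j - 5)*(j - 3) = j^2 - 8*j + 15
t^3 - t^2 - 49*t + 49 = (t - 7)*(t - 1)*(t + 7)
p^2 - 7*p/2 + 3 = (p - 2)*(p - 3/2)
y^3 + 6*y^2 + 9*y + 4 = (y + 1)^2*(y + 4)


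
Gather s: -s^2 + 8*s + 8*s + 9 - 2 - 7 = -s^2 + 16*s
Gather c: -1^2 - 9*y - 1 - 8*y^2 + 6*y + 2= -8*y^2 - 3*y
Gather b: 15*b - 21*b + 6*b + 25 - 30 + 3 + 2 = 0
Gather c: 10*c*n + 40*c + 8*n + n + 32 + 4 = c*(10*n + 40) + 9*n + 36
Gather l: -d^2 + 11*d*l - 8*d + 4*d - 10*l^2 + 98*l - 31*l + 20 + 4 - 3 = -d^2 - 4*d - 10*l^2 + l*(11*d + 67) + 21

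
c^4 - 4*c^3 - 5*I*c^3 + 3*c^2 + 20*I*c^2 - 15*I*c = c*(c - 3)*(c - 1)*(c - 5*I)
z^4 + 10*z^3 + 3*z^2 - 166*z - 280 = (z - 4)*(z + 2)*(z + 5)*(z + 7)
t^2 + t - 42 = (t - 6)*(t + 7)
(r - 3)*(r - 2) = r^2 - 5*r + 6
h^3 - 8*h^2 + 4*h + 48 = (h - 6)*(h - 4)*(h + 2)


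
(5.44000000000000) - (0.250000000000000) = 5.19000000000000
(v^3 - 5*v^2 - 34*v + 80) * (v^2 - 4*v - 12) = v^5 - 9*v^4 - 26*v^3 + 276*v^2 + 88*v - 960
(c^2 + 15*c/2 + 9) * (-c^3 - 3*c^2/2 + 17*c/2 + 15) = -c^5 - 9*c^4 - 47*c^3/4 + 261*c^2/4 + 189*c + 135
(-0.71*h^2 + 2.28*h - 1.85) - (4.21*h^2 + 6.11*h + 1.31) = -4.92*h^2 - 3.83*h - 3.16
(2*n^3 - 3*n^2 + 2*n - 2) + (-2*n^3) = -3*n^2 + 2*n - 2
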